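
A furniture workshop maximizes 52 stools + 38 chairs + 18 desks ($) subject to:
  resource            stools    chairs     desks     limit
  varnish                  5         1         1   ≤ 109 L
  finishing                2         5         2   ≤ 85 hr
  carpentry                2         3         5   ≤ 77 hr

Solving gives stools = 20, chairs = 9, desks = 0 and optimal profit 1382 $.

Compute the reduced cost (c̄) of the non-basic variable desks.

-2

Check each constraint at x*: varnish 109/109 (tight); finishing 85/85 (tight); carpentry 67/77 (slack 10).
By complementary slackness, y = 0 for the non-binding constraint.
From A_Bᵀ y = c: 5·y_varnish + 2·y_finishing = 52; 1·y_varnish + 5·y_finishing = 38.
→ y_varnish = 8 and y_finishing = 6.
Reduced cost of desks: c₃ − yᵀa₃ = 18 − (8·1 + 6·2) = 18 − 20 = -2.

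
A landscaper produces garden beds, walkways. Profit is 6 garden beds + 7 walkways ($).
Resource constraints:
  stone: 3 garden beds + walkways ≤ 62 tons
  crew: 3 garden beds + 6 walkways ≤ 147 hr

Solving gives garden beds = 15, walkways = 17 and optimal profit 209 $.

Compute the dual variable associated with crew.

Check each constraint at x*: stone 62/62 (tight); crew 147/147 (tight).
The binding rows give the dual system: 3·y_stone + 3·y_crew = 6 and 1·y_stone + 6·y_crew = 7.
→ y_stone = 1 and y_crew = 1.
Shadow price of crew = 1.

1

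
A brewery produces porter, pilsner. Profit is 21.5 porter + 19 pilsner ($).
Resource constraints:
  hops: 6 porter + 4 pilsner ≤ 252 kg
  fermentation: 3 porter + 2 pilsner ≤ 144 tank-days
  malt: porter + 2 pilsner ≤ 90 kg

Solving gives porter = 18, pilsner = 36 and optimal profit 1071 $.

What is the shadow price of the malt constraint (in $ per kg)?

3.5

At the optimum: hops uses 252 of 252 (binding); fermentation uses 126 of 144 (slack = 18); malt uses 90 of 90 (binding).
By complementary slackness, y = 0 for the non-binding constraint.
The binding rows give the dual system: 6·y_hops + 1·y_malt = 21.5 and 4·y_hops + 2·y_malt = 19.
This yields shadow prices y_hops = 3, y_malt = 3.5.
Shadow price of malt = 3.5.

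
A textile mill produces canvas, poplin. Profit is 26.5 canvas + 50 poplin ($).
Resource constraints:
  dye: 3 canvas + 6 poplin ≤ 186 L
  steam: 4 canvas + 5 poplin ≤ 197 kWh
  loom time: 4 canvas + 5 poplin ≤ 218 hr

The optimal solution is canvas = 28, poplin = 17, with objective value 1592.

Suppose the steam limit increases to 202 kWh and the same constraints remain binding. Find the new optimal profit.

1597

Check each constraint at x*: dye 186/186 (tight); steam 197/197 (tight); loom time 197/218 (slack 21).
By complementary slackness, y = 0 for the non-binding constraint.
The binding rows give the dual system: 3·y_dye + 4·y_steam = 26.5 and 6·y_dye + 5·y_steam = 50.
→ y_dye = 7.5 and y_steam = 1.
Δz = y_steam·Δb = 1 × (5) = 5, so new z* = 1592 + 5 = 1597.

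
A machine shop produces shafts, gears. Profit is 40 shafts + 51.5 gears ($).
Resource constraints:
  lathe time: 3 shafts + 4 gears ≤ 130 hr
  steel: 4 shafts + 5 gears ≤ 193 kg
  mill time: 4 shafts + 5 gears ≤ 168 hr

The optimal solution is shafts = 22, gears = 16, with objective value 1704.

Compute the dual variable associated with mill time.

5.5

At the optimum: lathe time uses 130 of 130 (binding); steel uses 168 of 193 (slack = 25); mill time uses 168 of 168 (binding).
Slack constraints have shadow price 0 (complementary slackness).
Dual feasibility on the basic columns requires 3·y_lathe time + 4·y_mill time = 40, 4·y_lathe time + 5·y_mill time = 51.5.
→ y_lathe time = 6 and y_mill time = 5.5.
Shadow price of mill time = 5.5.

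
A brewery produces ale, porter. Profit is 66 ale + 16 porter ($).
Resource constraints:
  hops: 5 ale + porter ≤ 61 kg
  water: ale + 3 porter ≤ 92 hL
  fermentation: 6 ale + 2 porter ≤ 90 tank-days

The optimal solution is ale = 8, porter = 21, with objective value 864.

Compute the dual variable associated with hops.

Binding: hops and fermentation. Non-binding: water (21 unused).
Slack constraints have shadow price 0 (complementary slackness).
Dual feasibility on the basic columns requires 5·y_hops + 6·y_fermentation = 66, 1·y_hops + 2·y_fermentation = 16.
This yields shadow prices y_hops = 9, y_fermentation = 3.5.
Shadow price of hops = 9.

9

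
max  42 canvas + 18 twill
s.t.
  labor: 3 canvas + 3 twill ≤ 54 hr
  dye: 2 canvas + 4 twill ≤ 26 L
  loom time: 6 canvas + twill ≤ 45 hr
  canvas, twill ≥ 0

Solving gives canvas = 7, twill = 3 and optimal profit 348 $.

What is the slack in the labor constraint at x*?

24

labor used = 3·7 + 3·3 = 30; slack = 54 − 30 = 24.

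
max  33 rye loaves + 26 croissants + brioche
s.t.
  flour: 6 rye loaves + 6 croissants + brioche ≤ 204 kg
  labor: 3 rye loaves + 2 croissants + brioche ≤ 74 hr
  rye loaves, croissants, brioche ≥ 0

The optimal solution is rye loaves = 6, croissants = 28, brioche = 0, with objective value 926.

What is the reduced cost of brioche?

Both flour and labor are binding at x*.
From A_Bᵀ y = c: 6·y_flour + 3·y_labor = 33; 6·y_flour + 2·y_labor = 26.
Solving: y_flour = 2, y_labor = 7.
Reduced cost of brioche: c₃ − yᵀa₃ = 1 − (2·1 + 7·1) = 1 − 9 = -8.

-8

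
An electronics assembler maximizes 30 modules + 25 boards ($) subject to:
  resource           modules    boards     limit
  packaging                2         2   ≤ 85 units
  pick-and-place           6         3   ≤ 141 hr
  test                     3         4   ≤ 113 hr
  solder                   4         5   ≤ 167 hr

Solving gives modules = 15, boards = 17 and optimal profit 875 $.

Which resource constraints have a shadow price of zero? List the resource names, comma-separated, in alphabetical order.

packaging, solder

packaging: 64/85 (slack 21)
pick-and-place: 141/141 (binding)
test: 113/113 (binding)
solder: 145/167 (slack 22)
By complementary slackness, a constraint with positive slack has shadow price 0 → packaging, solder.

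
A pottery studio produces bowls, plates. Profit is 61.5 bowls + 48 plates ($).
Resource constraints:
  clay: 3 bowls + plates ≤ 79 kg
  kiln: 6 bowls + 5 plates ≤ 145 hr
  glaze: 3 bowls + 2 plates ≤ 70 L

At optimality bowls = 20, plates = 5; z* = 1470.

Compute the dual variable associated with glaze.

6.5

Check each constraint at x*: clay 65/79 (slack 14); kiln 145/145 (tight); glaze 70/70 (tight).
By complementary slackness, y = 0 for the non-binding constraint.
Dual feasibility on the basic columns requires 6·y_kiln + 3·y_glaze = 61.5, 5·y_kiln + 2·y_glaze = 48.
This yields shadow prices y_kiln = 7, y_glaze = 6.5.
Shadow price of glaze = 6.5.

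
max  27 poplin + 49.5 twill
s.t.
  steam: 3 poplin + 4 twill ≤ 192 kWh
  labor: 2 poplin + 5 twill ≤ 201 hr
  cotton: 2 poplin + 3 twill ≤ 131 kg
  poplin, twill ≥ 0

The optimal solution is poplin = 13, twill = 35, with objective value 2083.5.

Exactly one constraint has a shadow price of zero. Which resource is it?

steam: 179/192 (slack 13)
labor: 201/201 (binding)
cotton: 131/131 (binding)
By complementary slackness, a constraint with positive slack has shadow price 0 → steam.

steam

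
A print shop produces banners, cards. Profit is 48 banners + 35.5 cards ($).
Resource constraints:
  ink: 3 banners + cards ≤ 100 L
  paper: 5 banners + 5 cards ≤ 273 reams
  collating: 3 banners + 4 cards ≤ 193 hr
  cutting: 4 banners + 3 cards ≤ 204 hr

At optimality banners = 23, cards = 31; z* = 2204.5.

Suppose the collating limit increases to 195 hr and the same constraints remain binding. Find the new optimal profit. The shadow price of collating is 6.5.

Δb = 2, so new z* = 2204.5 + (6.5)·(2) = 2204.5 + 13 = 2217.5.

2217.5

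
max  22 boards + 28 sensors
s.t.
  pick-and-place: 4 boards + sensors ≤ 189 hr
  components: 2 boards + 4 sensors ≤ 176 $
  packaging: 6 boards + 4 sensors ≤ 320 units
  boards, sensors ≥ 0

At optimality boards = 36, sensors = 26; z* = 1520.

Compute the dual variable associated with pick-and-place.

At the optimum: pick-and-place uses 170 of 189 (slack = 19); components uses 176 of 176 (binding); packaging uses 320 of 320 (binding).
Slack constraints have shadow price 0 (complementary slackness).
From A_Bᵀ y = c: 2·y_components + 6·y_packaging = 22; 4·y_components + 4·y_packaging = 28.
Solving: y_components = 5, y_packaging = 2.
Shadow price of pick-and-place = 0.

0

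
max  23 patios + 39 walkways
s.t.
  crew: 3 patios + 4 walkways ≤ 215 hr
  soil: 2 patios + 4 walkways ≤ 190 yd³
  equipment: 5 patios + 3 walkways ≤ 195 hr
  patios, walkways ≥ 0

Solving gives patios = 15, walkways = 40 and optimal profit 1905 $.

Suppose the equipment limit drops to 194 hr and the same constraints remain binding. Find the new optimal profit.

1904

Check each constraint at x*: crew 205/215 (slack 10); soil 190/190 (tight); equipment 195/195 (tight).
Slack constraints have shadow price 0 (complementary slackness).
Dual feasibility on the basic columns requires 2·y_soil + 5·y_equipment = 23, 4·y_soil + 3·y_equipment = 39.
→ y_soil = 9 and y_equipment = 1.
Δz = y_equipment·Δb = 1 × (-1) = -1, so new z* = 1905 − 1 = 1904.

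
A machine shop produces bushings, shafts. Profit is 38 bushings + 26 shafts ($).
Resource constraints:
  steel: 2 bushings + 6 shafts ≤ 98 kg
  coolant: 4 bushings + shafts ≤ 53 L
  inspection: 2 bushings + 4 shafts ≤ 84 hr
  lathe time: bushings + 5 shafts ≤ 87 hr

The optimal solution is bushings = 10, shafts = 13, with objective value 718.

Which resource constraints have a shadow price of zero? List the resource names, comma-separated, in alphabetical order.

steel: 98/98 (binding)
coolant: 53/53 (binding)
inspection: 72/84 (slack 12)
lathe time: 75/87 (slack 12)
By complementary slackness, a constraint with positive slack has shadow price 0 → inspection, lathe time.

inspection, lathe time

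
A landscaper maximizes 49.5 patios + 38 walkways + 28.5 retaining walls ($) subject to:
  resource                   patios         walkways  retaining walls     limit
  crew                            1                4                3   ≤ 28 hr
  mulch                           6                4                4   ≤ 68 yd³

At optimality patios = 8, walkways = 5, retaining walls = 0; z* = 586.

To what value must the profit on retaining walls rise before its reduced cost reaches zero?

At the optimum: crew uses 28 of 28 (binding); mulch uses 68 of 68 (binding).
The binding rows give the dual system: 1·y_crew + 6·y_mulch = 49.5 and 4·y_crew + 4·y_mulch = 38.
→ y_crew = 1.5 and y_mulch = 8.
retaining walls enters the basis when its profit ≥ yᵀa₃ = 1.5·3 + 8·4 = 36.5.

36.5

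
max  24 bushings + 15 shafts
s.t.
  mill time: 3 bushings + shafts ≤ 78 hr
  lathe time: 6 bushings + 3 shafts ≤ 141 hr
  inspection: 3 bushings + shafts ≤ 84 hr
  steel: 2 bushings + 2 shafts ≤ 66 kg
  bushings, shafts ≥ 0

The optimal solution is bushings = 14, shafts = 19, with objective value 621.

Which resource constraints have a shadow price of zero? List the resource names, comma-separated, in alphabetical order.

mill time: 61/78 (slack 17)
lathe time: 141/141 (binding)
inspection: 61/84 (slack 23)
steel: 66/66 (binding)
By complementary slackness, a constraint with positive slack has shadow price 0 → inspection, mill time.

inspection, mill time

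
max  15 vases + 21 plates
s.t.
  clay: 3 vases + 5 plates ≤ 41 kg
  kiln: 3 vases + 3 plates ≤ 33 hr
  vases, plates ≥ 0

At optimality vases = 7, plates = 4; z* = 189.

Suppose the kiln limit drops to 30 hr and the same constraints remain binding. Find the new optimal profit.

Both clay and kiln are binding at x*.
From A_Bᵀ y = c: 3·y_clay + 3·y_kiln = 15; 5·y_clay + 3·y_kiln = 21.
Solving: y_clay = 3, y_kiln = 2.
Δz = y_kiln·Δb = 2 × (-3) = -6, so new z* = 189 − 6 = 183.

183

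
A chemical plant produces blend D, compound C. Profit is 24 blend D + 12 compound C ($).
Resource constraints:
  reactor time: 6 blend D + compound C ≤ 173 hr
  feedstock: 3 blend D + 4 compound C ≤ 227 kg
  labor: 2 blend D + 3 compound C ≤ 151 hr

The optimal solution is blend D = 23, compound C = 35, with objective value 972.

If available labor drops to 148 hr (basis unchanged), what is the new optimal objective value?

963

Check each constraint at x*: reactor time 173/173 (tight); feedstock 209/227 (slack 18); labor 151/151 (tight).
By complementary slackness, y = 0 for the non-binding constraint.
From A_Bᵀ y = c: 6·y_reactor time + 2·y_labor = 24; 1·y_reactor time + 3·y_labor = 12.
This yields shadow prices y_reactor time = 3, y_labor = 3.
Δz = y_labor·Δb = 3 × (-3) = -9, so new z* = 972 − 9 = 963.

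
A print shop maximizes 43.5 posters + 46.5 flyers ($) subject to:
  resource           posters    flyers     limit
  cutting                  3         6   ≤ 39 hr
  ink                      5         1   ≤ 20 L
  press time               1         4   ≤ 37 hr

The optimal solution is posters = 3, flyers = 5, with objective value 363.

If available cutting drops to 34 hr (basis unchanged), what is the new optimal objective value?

At the optimum: cutting uses 39 of 39 (binding); ink uses 20 of 20 (binding); press time uses 23 of 37 (slack = 14).
Since press time is not tight, its dual is 0.
The binding rows give the dual system: 3·y_cutting + 5·y_ink = 43.5 and 6·y_cutting + 1·y_ink = 46.5.
→ y_cutting = 7 and y_ink = 4.5.
Δz = y_cutting·Δb = 7 × (-5) = -35, so new z* = 363 − 35 = 328.

328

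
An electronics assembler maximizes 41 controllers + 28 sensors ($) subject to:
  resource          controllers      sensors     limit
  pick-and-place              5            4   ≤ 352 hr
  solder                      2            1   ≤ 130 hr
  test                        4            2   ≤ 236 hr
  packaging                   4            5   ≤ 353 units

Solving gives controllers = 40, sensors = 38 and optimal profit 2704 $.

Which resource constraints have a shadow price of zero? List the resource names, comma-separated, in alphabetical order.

packaging, solder

pick-and-place: 352/352 (binding)
solder: 118/130 (slack 12)
test: 236/236 (binding)
packaging: 350/353 (slack 3)
By complementary slackness, a constraint with positive slack has shadow price 0 → packaging, solder.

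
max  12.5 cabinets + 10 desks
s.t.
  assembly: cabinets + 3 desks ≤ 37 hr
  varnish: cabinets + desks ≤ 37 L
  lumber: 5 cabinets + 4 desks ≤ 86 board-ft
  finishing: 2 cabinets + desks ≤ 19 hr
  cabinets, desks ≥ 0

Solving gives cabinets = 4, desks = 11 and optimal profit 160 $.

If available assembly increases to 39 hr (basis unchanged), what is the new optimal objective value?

163

At the optimum: assembly uses 37 of 37 (binding); varnish uses 15 of 37 (slack = 22); lumber uses 64 of 86 (slack = 22); finishing uses 19 of 19 (binding).
Since varnish, lumber are not tight, their duals are 0.
From A_Bᵀ y = c: 1·y_assembly + 2·y_finishing = 12.5; 3·y_assembly + 1·y_finishing = 10.
Solving: y_assembly = 1.5, y_finishing = 5.5.
Δz = y_assembly·Δb = 1.5 × (2) = 3, so new z* = 160 + 3 = 163.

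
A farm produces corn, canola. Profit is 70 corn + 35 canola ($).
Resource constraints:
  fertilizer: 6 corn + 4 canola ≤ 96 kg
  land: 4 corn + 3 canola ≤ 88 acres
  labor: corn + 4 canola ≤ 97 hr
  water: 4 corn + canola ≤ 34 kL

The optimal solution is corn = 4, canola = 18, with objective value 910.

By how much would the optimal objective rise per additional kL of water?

7

At the optimum: fertilizer uses 96 of 96 (binding); land uses 70 of 88 (slack = 18); labor uses 76 of 97 (slack = 21); water uses 34 of 34 (binding).
Slack constraints have shadow price 0 (complementary slackness).
Dual feasibility on the basic columns requires 6·y_fertilizer + 4·y_water = 70, 4·y_fertilizer + 1·y_water = 35.
This yields shadow prices y_fertilizer = 7, y_water = 7.
Shadow price of water = 7.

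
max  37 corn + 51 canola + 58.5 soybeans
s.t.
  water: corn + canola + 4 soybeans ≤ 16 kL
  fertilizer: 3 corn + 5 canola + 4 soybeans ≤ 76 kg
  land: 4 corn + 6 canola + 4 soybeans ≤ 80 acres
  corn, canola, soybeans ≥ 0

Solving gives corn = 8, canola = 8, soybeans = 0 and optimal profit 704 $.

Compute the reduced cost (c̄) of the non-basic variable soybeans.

-5.5

Check each constraint at x*: water 16/16 (tight); fertilizer 64/76 (slack 12); land 80/80 (tight).
By complementary slackness, y = 0 for the non-binding constraint.
Dual feasibility on the basic columns requires 1·y_water + 4·y_land = 37, 1·y_water + 6·y_land = 51.
→ y_water = 9 and y_land = 7.
Reduced cost of soybeans: c₃ − yᵀa₃ = 58.5 − (9·4 + 7·4) = 58.5 − 64 = -5.5.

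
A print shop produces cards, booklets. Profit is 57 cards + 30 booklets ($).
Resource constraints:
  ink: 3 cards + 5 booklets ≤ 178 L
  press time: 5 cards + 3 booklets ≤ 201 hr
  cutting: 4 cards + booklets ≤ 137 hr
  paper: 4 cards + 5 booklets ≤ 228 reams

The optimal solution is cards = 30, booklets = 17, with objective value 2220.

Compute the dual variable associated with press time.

Check each constraint at x*: ink 175/178 (slack 3); press time 201/201 (tight); cutting 137/137 (tight); paper 205/228 (slack 23).
Slack constraints have shadow price 0 (complementary slackness).
Dual feasibility on the basic columns requires 5·y_press time + 4·y_cutting = 57, 3·y_press time + 1·y_cutting = 30.
→ y_press time = 9 and y_cutting = 3.
Shadow price of press time = 9.

9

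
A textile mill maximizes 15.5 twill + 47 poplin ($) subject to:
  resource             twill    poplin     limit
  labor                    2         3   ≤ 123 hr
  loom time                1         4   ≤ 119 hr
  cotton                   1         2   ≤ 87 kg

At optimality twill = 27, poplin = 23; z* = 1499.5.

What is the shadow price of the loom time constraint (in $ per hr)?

Check each constraint at x*: labor 123/123 (tight); loom time 119/119 (tight); cotton 73/87 (slack 14).
By complementary slackness, y = 0 for the non-binding constraint.
From A_Bᵀ y = c: 2·y_labor + 1·y_loom time = 15.5; 3·y_labor + 4·y_loom time = 47.
→ y_labor = 3 and y_loom time = 9.5.
Shadow price of loom time = 9.5.

9.5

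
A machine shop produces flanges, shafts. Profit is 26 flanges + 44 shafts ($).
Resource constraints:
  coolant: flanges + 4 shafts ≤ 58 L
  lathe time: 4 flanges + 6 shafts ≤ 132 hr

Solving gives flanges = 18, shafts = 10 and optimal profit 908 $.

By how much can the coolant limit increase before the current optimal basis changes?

30

Binding constraints: coolant, lathe time. The basis is B = [[1,4],[4,6]] with det -10.
Per unit increase in coolant, x* moves by d = (-0.6, 0.4).
The basis stays optimal until flanges reaches 0; allowable increase = 30 L.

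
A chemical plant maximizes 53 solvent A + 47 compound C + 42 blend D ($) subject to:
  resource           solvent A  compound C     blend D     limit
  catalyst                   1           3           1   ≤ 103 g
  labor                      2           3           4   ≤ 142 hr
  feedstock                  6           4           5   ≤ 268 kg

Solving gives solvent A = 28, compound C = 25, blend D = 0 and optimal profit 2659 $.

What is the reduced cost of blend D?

-3

Check each constraint at x*: catalyst 103/103 (tight); labor 131/142 (slack 11); feedstock 268/268 (tight).
Since labor is not tight, its dual is 0.
The binding rows give the dual system: 1·y_catalyst + 6·y_feedstock = 53 and 3·y_catalyst + 4·y_feedstock = 47.
This yields shadow prices y_catalyst = 5, y_feedstock = 8.
Reduced cost of blend D: c₃ − yᵀa₃ = 42 − (5·1 + 8·5) = 42 − 45 = -3.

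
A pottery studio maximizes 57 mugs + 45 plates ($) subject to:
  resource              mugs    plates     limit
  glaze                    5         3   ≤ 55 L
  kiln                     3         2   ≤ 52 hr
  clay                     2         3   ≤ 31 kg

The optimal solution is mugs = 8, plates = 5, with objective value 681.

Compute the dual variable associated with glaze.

Check each constraint at x*: glaze 55/55 (tight); kiln 34/52 (slack 18); clay 31/31 (tight).
By complementary slackness, y = 0 for the non-binding constraint.
The binding rows give the dual system: 5·y_glaze + 2·y_clay = 57 and 3·y_glaze + 3·y_clay = 45.
This yields shadow prices y_glaze = 9, y_clay = 6.
Shadow price of glaze = 9.

9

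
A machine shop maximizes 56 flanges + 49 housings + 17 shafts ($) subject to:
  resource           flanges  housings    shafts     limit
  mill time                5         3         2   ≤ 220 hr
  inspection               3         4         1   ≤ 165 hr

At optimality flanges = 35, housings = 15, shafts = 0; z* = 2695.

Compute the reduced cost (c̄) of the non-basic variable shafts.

Check each constraint at x*: mill time 220/220 (tight); inspection 165/165 (tight).
From A_Bᵀ y = c: 5·y_mill time + 3·y_inspection = 56; 3·y_mill time + 4·y_inspection = 49.
Solving: y_mill time = 7, y_inspection = 7.
Reduced cost of shafts: c₃ − yᵀa₃ = 17 − (7·2 + 7·1) = 17 − 21 = -4.

-4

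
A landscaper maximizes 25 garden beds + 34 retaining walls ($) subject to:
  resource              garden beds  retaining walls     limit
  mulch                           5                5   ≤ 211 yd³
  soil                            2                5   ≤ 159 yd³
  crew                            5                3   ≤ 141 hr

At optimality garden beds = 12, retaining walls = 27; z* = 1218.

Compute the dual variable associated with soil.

Check each constraint at x*: mulch 195/211 (slack 16); soil 159/159 (tight); crew 141/141 (tight).
By complementary slackness, y = 0 for the non-binding constraint.
The binding rows give the dual system: 2·y_soil + 5·y_crew = 25 and 5·y_soil + 3·y_crew = 34.
→ y_soil = 5 and y_crew = 3.
Shadow price of soil = 5.

5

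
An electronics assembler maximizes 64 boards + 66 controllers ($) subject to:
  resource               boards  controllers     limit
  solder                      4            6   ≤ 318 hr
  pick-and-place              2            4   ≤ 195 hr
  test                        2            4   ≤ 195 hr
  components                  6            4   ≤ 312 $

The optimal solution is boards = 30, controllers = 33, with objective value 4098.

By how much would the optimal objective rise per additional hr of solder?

7

At the optimum: solder uses 318 of 318 (binding); pick-and-place uses 192 of 195 (slack = 3); test uses 192 of 195 (slack = 3); components uses 312 of 312 (binding).
Slack constraints have shadow price 0 (complementary slackness).
Dual feasibility on the basic columns requires 4·y_solder + 6·y_components = 64, 6·y_solder + 4·y_components = 66.
This yields shadow prices y_solder = 7, y_components = 6.
Shadow price of solder = 7.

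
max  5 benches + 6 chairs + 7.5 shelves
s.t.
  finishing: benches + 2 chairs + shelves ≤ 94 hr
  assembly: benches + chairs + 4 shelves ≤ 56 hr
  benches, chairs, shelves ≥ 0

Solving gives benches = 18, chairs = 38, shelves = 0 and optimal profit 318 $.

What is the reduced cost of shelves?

-9.5

Both finishing and assembly are binding at x*.
The binding rows give the dual system: 1·y_finishing + 1·y_assembly = 5 and 2·y_finishing + 1·y_assembly = 6.
This yields shadow prices y_finishing = 1, y_assembly = 4.
Reduced cost of shelves: c₃ − yᵀa₃ = 7.5 − (1·1 + 4·4) = 7.5 − 17 = -9.5.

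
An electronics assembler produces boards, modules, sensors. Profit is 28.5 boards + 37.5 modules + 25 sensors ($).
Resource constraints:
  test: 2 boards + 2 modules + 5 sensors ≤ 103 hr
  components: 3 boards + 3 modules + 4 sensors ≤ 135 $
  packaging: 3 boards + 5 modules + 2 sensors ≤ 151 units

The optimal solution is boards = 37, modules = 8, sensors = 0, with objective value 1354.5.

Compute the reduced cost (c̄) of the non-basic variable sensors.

At the optimum: test uses 90 of 103 (slack = 13); components uses 135 of 135 (binding); packaging uses 151 of 151 (binding).
By complementary slackness, y = 0 for the non-binding constraint.
The binding rows give the dual system: 3·y_components + 3·y_packaging = 28.5 and 3·y_components + 5·y_packaging = 37.5.
→ y_components = 5 and y_packaging = 4.5.
Reduced cost of sensors: c₃ − yᵀa₃ = 25 − (5·4 + 4.5·2) = 25 − 29 = -4.

-4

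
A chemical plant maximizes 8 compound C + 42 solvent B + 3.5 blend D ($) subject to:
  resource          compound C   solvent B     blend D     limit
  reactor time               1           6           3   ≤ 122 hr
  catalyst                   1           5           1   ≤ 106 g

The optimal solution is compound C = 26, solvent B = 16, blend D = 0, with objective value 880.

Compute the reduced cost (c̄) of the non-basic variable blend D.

-8.5

At the optimum: reactor time uses 122 of 122 (binding); catalyst uses 106 of 106 (binding).
The binding rows give the dual system: 1·y_reactor time + 1·y_catalyst = 8 and 6·y_reactor time + 5·y_catalyst = 42.
This yields shadow prices y_reactor time = 2, y_catalyst = 6.
Reduced cost of blend D: c₃ − yᵀa₃ = 3.5 − (2·3 + 6·1) = 3.5 − 12 = -8.5.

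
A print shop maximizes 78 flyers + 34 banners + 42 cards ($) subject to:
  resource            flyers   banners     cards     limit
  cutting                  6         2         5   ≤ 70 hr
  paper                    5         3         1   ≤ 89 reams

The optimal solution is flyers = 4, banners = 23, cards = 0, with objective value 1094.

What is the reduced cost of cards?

-4

At the optimum: cutting uses 70 of 70 (binding); paper uses 89 of 89 (binding).
The binding rows give the dual system: 6·y_cutting + 5·y_paper = 78 and 2·y_cutting + 3·y_paper = 34.
This yields shadow prices y_cutting = 8, y_paper = 6.
Reduced cost of cards: c₃ − yᵀa₃ = 42 − (8·5 + 6·1) = 42 − 46 = -4.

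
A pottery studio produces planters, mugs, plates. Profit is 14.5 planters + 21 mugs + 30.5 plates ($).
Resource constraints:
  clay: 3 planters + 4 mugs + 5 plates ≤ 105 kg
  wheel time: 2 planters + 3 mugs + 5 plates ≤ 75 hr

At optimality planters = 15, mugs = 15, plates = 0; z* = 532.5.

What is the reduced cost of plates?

-2

At the optimum: clay uses 105 of 105 (binding); wheel time uses 75 of 75 (binding).
From A_Bᵀ y = c: 3·y_clay + 2·y_wheel time = 14.5; 4·y_clay + 3·y_wheel time = 21.
Solving: y_clay = 1.5, y_wheel time = 5.
Reduced cost of plates: c₃ − yᵀa₃ = 30.5 − (1.5·5 + 5·5) = 30.5 − 32.5 = -2.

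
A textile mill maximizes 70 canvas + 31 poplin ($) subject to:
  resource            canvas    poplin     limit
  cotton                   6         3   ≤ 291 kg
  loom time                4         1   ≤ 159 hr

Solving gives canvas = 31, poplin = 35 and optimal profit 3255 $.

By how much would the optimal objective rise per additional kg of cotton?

At the optimum: cotton uses 291 of 291 (binding); loom time uses 159 of 159 (binding).
The binding rows give the dual system: 6·y_cotton + 4·y_loom time = 70 and 3·y_cotton + 1·y_loom time = 31.
This yields shadow prices y_cotton = 9, y_loom time = 4.
Shadow price of cotton = 9.

9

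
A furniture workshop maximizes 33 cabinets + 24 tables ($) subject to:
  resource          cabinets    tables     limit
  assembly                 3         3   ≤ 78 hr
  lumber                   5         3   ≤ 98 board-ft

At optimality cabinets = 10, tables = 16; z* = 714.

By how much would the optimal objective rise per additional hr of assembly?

Check each constraint at x*: assembly 78/78 (tight); lumber 98/98 (tight).
From A_Bᵀ y = c: 3·y_assembly + 5·y_lumber = 33; 3·y_assembly + 3·y_lumber = 24.
Solving: y_assembly = 3.5, y_lumber = 4.5.
Shadow price of assembly = 3.5.

3.5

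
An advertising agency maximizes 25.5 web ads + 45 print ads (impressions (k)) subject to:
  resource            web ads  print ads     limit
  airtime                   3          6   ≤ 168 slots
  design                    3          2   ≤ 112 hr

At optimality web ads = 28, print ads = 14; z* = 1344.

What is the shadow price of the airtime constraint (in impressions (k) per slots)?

Both airtime and design are binding at x*.
The binding rows give the dual system: 3·y_airtime + 3·y_design = 25.5 and 6·y_airtime + 2·y_design = 45.
This yields shadow prices y_airtime = 7, y_design = 1.5.
Shadow price of airtime = 7.

7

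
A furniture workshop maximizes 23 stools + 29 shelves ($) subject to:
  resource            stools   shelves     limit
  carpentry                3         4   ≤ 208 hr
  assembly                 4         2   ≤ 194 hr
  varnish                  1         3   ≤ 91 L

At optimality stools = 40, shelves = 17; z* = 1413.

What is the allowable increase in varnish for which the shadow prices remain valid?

Binding constraints: assembly, varnish. The basis is B = [[4,2],[1,3]] with det 10.
Per unit increase in varnish, x* moves by d = (-0.2, 0.4).
The basis stays optimal until carpentry becomes binding; allowable increase = 20 L.

20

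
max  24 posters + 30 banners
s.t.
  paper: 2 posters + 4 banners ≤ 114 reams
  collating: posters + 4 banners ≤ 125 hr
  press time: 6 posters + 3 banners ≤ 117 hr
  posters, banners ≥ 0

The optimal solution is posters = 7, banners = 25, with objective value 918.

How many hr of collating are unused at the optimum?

collating used = 1·7 + 4·25 = 107; slack = 125 − 107 = 18.

18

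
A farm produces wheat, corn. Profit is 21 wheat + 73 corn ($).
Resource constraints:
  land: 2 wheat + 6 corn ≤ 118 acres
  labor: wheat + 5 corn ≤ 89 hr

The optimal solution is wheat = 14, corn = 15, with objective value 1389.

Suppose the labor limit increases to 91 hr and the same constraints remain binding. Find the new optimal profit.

At the optimum: land uses 118 of 118 (binding); labor uses 89 of 89 (binding).
Dual feasibility on the basic columns requires 2·y_land + 1·y_labor = 21, 6·y_land + 5·y_labor = 73.
Solving: y_land = 8, y_labor = 5.
Δz = y_labor·Δb = 5 × (2) = 10, so new z* = 1389 + 10 = 1399.

1399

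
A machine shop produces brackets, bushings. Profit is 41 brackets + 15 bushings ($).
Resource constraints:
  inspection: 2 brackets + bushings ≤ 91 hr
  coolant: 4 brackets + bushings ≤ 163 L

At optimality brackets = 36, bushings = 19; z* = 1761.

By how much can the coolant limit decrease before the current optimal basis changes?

Binding constraints: inspection, coolant. The basis is B = [[2,1],[4,1]] with det -2.
Per unit decrease in coolant, x* moves by d = (-0.5, 1).
The basis stays optimal until brackets reaches 0; allowable decrease = 72 L.

72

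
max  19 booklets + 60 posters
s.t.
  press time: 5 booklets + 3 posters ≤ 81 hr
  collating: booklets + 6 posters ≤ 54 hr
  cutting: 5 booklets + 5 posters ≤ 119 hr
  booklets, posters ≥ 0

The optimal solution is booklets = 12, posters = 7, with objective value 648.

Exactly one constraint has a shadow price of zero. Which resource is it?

press time: 81/81 (binding)
collating: 54/54 (binding)
cutting: 95/119 (slack 24)
By complementary slackness, a constraint with positive slack has shadow price 0 → cutting.

cutting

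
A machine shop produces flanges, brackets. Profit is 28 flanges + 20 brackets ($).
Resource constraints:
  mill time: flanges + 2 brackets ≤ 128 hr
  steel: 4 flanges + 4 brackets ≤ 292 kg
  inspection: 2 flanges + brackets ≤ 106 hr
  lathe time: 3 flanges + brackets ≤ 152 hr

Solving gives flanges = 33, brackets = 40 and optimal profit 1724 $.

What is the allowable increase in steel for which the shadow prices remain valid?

20

Binding constraints: steel, inspection. The basis is B = [[4,4],[2,1]] with det -4.
Per unit increase in steel, x* moves by d = (-0.25, 0.5).
The basis stays optimal until mill time becomes binding; allowable increase = 20 kg.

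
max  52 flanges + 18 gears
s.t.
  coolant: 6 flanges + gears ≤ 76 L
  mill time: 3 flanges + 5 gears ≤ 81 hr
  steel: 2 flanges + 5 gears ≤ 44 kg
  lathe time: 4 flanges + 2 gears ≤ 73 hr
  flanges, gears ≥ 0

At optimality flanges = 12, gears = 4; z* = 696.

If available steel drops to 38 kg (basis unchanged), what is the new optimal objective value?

684

Binding: coolant and steel. Non-binding: mill time (25 unused), lathe time (17 unused).
Since mill time, lathe time are not tight, their duals are 0.
From A_Bᵀ y = c: 6·y_coolant + 2·y_steel = 52; 1·y_coolant + 5·y_steel = 18.
→ y_coolant = 8 and y_steel = 2.
Δz = y_steel·Δb = 2 × (-6) = -12, so new z* = 696 − 12 = 684.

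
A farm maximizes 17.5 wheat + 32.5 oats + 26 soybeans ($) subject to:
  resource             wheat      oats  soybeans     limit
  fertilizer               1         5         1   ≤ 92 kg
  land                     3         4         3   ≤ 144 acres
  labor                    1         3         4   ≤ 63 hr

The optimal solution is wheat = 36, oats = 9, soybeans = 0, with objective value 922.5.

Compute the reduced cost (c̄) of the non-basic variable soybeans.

-8

At the optimum: fertilizer uses 81 of 92 (slack = 11); land uses 144 of 144 (binding); labor uses 63 of 63 (binding).
Since fertilizer is not tight, its dual is 0.
The binding rows give the dual system: 3·y_land + 1·y_labor = 17.5 and 4·y_land + 3·y_labor = 32.5.
This yields shadow prices y_land = 4, y_labor = 5.5.
Reduced cost of soybeans: c₃ − yᵀa₃ = 26 − (4·3 + 5.5·4) = 26 − 34 = -8.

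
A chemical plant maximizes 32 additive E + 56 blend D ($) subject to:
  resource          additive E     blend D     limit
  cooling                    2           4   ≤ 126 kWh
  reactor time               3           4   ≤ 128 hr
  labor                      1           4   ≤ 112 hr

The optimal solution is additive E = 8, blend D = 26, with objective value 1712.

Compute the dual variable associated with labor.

5

Binding: reactor time and labor. Non-binding: cooling (6 unused).
Slack constraints have shadow price 0 (complementary slackness).
From A_Bᵀ y = c: 3·y_reactor time + 1·y_labor = 32; 4·y_reactor time + 4·y_labor = 56.
This yields shadow prices y_reactor time = 9, y_labor = 5.
Shadow price of labor = 5.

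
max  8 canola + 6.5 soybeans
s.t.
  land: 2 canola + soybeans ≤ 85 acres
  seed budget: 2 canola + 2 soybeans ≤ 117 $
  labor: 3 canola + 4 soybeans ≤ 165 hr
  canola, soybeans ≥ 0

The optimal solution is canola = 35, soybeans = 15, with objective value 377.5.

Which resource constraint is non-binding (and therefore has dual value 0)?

land: 85/85 (binding)
seed budget: 100/117 (slack 17)
labor: 165/165 (binding)
By complementary slackness, a constraint with positive slack has shadow price 0 → seed budget.

seed budget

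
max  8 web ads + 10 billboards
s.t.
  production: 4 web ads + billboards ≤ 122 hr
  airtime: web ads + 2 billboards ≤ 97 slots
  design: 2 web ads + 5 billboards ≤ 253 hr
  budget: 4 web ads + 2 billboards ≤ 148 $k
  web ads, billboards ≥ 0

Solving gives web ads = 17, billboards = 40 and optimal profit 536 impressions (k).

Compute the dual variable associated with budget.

Check each constraint at x*: production 108/122 (slack 14); airtime 97/97 (tight); design 234/253 (slack 19); budget 148/148 (tight).
Slack constraints have shadow price 0 (complementary slackness).
Dual feasibility on the basic columns requires 1·y_airtime + 4·y_budget = 8, 2·y_airtime + 2·y_budget = 10.
Solving: y_airtime = 4, y_budget = 1.
Shadow price of budget = 1.

1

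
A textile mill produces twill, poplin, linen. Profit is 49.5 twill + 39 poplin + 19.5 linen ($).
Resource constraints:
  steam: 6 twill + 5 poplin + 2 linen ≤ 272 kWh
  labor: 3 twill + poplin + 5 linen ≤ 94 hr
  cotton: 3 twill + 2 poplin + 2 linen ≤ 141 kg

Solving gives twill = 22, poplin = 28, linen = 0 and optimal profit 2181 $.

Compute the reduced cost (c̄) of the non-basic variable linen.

Binding: steam and labor. Non-binding: cotton (19 unused).
Since cotton is not tight, its dual is 0.
Dual feasibility on the basic columns requires 6·y_steam + 3·y_labor = 49.5, 5·y_steam + 1·y_labor = 39.
→ y_steam = 7.5 and y_labor = 1.5.
Reduced cost of linen: c₃ − yᵀa₃ = 19.5 − (7.5·2 + 1.5·5) = 19.5 − 22.5 = -3.

-3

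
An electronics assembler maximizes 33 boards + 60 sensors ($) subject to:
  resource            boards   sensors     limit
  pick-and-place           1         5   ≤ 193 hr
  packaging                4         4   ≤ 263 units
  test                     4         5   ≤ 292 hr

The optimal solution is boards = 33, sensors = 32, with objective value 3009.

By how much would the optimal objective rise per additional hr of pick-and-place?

5

At the optimum: pick-and-place uses 193 of 193 (binding); packaging uses 260 of 263 (slack = 3); test uses 292 of 292 (binding).
By complementary slackness, y = 0 for the non-binding constraint.
From A_Bᵀ y = c: 1·y_pick-and-place + 4·y_test = 33; 5·y_pick-and-place + 5·y_test = 60.
Solving: y_pick-and-place = 5, y_test = 7.
Shadow price of pick-and-place = 5.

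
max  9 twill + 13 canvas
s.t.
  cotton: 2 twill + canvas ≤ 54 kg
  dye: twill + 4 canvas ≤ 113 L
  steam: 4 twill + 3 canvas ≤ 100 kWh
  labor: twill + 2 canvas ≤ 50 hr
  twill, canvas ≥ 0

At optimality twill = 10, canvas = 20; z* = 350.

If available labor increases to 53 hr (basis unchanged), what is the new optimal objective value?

Check each constraint at x*: cotton 40/54 (slack 14); dye 90/113 (slack 23); steam 100/100 (tight); labor 50/50 (tight).
By complementary slackness, y = 0 for the non-binding constraints.
The binding rows give the dual system: 4·y_steam + 1·y_labor = 9 and 3·y_steam + 2·y_labor = 13.
Solving: y_steam = 1, y_labor = 5.
Δz = y_labor·Δb = 5 × (3) = 15, so new z* = 350 + 15 = 365.

365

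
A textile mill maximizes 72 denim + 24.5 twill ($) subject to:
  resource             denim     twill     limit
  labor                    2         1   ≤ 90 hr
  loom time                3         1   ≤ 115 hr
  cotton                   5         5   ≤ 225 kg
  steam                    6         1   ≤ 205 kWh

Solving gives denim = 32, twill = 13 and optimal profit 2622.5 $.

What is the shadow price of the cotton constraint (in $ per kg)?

3

At the optimum: labor uses 77 of 90 (slack = 13); loom time uses 109 of 115 (slack = 6); cotton uses 225 of 225 (binding); steam uses 205 of 205 (binding).
By complementary slackness, y = 0 for the non-binding constraints.
Dual feasibility on the basic columns requires 5·y_cotton + 6·y_steam = 72, 5·y_cotton + 1·y_steam = 24.5.
Solving: y_cotton = 3, y_steam = 9.5.
Shadow price of cotton = 3.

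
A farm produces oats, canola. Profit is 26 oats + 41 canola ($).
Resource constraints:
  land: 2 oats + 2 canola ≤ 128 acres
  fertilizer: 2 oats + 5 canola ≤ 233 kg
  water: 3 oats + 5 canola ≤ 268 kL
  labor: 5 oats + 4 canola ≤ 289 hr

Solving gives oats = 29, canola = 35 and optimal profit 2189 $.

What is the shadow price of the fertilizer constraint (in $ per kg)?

5

Binding: land and fertilizer. Non-binding: water (6 unused), labor (4 unused).
Slack constraints have shadow price 0 (complementary slackness).
The binding rows give the dual system: 2·y_land + 2·y_fertilizer = 26 and 2·y_land + 5·y_fertilizer = 41.
Solving: y_land = 8, y_fertilizer = 5.
Shadow price of fertilizer = 5.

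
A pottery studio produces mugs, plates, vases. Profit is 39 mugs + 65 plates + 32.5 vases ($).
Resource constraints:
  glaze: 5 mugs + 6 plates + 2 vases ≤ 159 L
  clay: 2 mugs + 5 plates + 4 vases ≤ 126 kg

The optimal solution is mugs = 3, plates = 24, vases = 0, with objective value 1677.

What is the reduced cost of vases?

-5.5

Both glaze and clay are binding at x*.
Dual feasibility on the basic columns requires 5·y_glaze + 2·y_clay = 39, 6·y_glaze + 5·y_clay = 65.
Solving: y_glaze = 5, y_clay = 7.
Reduced cost of vases: c₃ − yᵀa₃ = 32.5 − (5·2 + 7·4) = 32.5 − 38 = -5.5.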